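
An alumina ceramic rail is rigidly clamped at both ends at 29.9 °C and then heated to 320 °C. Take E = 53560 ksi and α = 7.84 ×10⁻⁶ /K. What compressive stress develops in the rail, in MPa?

E = 53560 ksi = 369.3 GPa.
ΔT = 290.1 K. Constrained thermal stress σ = E·α·ΔT = 369.3×10³ MPa × 7.84×10⁻⁶ × 290.1 = 840 MPa (compressive).

840 MPa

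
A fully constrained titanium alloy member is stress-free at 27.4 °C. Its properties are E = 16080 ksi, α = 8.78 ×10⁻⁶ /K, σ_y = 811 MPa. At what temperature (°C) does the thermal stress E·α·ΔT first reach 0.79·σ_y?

686 °C

E = 16080 ksi = 110.9 GPa.
E·α·ΔT = 640.7 MPa ⇒ ΔT = 640.7 / (110.9×10³ × 8.78×10⁻⁶) = 658.2 K.
T = 27.4 + 658.2 = 685.6 °C.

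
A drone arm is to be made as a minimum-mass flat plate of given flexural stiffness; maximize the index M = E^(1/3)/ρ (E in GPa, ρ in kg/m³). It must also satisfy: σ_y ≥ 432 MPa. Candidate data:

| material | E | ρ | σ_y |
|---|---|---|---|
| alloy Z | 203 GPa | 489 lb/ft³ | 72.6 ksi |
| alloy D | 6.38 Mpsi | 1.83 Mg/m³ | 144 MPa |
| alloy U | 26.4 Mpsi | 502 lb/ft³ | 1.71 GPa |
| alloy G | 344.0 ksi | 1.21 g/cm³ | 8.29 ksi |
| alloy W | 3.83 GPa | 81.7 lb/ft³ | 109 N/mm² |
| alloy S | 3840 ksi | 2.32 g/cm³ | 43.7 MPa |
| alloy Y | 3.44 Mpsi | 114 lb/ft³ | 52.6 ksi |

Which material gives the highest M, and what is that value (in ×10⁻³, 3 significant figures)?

alloy Z, M = 0.750×10⁻³

Screen on constraints: σ_y ≥ 432 MPa. Survivors: alloy Z, alloy U.
After converting to SI:
  alloy Z: E = 203.0 GPa, ρ = 7833 kg/m³
  alloy U: E = 182.0 GPa, ρ = 8041 kg/m³
  alloy Z: M = 0.750×10⁻³
  alloy U: M = 0.705×10⁻³
Highest index: alloy Z.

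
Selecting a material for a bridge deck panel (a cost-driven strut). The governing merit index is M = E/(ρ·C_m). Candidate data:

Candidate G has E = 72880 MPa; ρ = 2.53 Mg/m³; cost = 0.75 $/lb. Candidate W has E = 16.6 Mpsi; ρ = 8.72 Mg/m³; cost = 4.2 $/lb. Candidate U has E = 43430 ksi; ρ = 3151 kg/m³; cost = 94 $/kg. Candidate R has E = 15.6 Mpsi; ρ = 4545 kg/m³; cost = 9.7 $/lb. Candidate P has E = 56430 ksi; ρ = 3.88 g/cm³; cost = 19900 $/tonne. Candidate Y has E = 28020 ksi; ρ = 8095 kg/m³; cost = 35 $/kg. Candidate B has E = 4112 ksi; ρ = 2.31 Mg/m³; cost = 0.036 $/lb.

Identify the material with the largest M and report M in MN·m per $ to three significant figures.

candidate B, M = 155 MN·m per $

Convert each candidate to consistent units, then evaluate M:
  candidate G: E = 72.88 GPa, ρ = 2530 kg/m³, cost = 1.653 $/kg
  candidate W: E = 114.5 GPa, ρ = 8720 kg/m³, cost = 9.259 $/kg
  candidate U: E = 299.4 GPa, ρ = 3151 kg/m³, cost = 94.00 $/kg
  candidate R: E = 107.6 GPa, ρ = 4545 kg/m³, cost = 21.38 $/kg
  candidate P: E = 389.1 GPa, ρ = 3880 kg/m³, cost = 19.90 $/kg
  candidate Y: E = 193.2 GPa, ρ = 8095 kg/m³, cost = 35.00 $/kg
  candidate B: E = 28.35 GPa, ρ = 2310 kg/m³, cost = 0.07937 $/kg
  candidate B: M = 155 MN·m per $
  candidate G: M = 17.4 MN·m per $
  candidate P: M = 5.04 MN·m per $
  candidate W: M = 1.42 MN·m per $
  candidate R: M = 1.11 MN·m per $
  candidate U: M = 1.01 MN·m per $
  candidate Y: M = 0.682 MN·m per $
Candidate B has the largest M.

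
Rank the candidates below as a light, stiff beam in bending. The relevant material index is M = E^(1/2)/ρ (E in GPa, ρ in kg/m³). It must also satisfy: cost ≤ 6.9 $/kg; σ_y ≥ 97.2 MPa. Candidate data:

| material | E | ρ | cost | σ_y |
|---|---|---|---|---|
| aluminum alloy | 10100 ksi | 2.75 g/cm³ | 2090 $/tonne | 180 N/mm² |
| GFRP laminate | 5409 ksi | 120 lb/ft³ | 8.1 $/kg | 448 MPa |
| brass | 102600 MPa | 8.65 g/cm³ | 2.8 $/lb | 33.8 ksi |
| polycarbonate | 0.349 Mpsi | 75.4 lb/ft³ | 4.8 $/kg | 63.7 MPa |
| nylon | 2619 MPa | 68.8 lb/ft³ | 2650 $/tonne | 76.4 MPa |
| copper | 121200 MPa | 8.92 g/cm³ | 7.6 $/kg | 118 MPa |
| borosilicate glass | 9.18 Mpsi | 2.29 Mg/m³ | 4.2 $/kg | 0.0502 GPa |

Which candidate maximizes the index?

Screen on constraints: cost ≤ 6.9 $/kg; σ_y ≥ 97.2 MPa. Survivors: aluminum alloy, brass.
Putting every candidate on a common basis:
  aluminum alloy: E = 69.64 GPa, ρ = 2750 kg/m³
  brass: E = 102.6 GPa, ρ = 8650 kg/m³
  aluminum alloy: M = 3.03×10⁻³
  brass: M = 1.17×10⁻³
Aluminum alloy ranks first.

aluminum alloy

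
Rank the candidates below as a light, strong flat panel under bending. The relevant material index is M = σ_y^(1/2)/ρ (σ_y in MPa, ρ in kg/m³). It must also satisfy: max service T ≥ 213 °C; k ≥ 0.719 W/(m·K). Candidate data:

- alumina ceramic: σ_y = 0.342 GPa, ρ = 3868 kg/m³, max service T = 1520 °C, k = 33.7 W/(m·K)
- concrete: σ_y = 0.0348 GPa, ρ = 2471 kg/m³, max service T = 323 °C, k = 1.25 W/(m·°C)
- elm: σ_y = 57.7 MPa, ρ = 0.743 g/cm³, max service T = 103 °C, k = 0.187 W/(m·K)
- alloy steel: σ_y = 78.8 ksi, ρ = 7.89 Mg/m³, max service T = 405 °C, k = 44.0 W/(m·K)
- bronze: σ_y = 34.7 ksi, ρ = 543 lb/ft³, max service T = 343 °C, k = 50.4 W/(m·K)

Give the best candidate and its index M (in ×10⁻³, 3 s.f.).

Screen on constraints: max service T ≥ 213 °C; k ≥ 0.719 W/(m·K). Survivors: alumina ceramic, concrete, alloy steel, bronze.
Putting every candidate on a common basis:
  alumina ceramic: σ_y = 342.0 MPa, ρ = 3868 kg/m³
  concrete: σ_y = 34.80 MPa, ρ = 2471 kg/m³
  alloy steel: σ_y = 543.3 MPa, ρ = 7890 kg/m³
  bronze: σ_y = 239.2 MPa, ρ = 8698 kg/m³
  alumina ceramic: M = 4.78×10⁻³
  alloy steel: M = 2.95×10⁻³
  concrete: M = 2.39×10⁻³
  bronze: M = 1.78×10⁻³
Alumina ceramic ranks first.

alumina ceramic, M = 4.78×10⁻³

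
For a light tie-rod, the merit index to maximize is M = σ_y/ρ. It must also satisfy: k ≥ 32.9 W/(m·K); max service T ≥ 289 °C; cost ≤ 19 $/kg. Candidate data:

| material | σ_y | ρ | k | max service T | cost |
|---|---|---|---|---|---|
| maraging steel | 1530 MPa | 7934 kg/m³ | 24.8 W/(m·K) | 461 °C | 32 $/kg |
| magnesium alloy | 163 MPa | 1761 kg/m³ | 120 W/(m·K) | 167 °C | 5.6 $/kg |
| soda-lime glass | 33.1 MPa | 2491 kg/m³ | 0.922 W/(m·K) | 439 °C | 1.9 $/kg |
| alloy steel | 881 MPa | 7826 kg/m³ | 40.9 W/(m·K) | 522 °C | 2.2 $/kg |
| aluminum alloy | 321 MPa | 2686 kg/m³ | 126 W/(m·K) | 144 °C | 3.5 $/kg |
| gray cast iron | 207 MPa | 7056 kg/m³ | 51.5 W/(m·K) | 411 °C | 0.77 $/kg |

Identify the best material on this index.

alloy steel

Screen on constraints: k ≥ 32.9 W/(m·K); max service T ≥ 289 °C; cost ≤ 19 $/kg. Survivors: alloy steel, gray cast iron.
Computing M directly (units already consistent):
  alloy steel: M = 113 kN·m/kg
  gray cast iron: M = 29.3 kN·m/kg
The maximum is for alloy steel.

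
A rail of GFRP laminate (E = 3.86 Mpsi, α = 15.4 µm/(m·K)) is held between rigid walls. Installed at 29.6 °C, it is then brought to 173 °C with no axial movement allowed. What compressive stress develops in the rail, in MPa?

E = 3.86 Mpsi = 26.61 GPa.
ΔT = 143.4 K. Constrained thermal stress σ = E·α·ΔT = 26.61×10³ MPa × 15.4×10⁻⁶ × 143.4 = 58.8 MPa (compressive).

58.8 MPa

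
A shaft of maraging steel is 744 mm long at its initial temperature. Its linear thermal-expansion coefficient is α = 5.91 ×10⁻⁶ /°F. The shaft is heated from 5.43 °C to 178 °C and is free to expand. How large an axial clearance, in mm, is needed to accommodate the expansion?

1.37 mm

Convert α: 5.91×10⁻⁶/°F × (9/5) = 10.6×10⁻⁶/K.
ΔT = 178 − 5.43 = 172.6 K.
ΔL = α·L₀·ΔT = 10.6×10⁻⁶ × 744 mm × 172.6 K = 1.37 mm.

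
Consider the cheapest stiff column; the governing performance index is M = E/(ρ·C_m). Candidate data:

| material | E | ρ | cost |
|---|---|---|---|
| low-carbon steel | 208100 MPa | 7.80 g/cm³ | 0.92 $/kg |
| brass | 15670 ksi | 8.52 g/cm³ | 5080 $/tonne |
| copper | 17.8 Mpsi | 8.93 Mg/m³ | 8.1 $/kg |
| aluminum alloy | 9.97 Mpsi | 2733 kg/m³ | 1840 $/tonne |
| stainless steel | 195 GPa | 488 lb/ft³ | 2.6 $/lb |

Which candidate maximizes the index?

low-carbon steel

After converting to SI:
  low-carbon steel: E = 208.1 GPa, ρ = 7800 kg/m³, cost = 0.9200 $/kg
  brass: E = 108.0 GPa, ρ = 8520 kg/m³, cost = 5.080 $/kg
  copper: E = 122.7 GPa, ρ = 8930 kg/m³, cost = 8.100 $/kg
  aluminum alloy: E = 68.74 GPa, ρ = 2733 kg/m³, cost = 1.840 $/kg
  stainless steel: E = 195.0 GPa, ρ = 7817 kg/m³, cost = 5.732 $/kg
  low-carbon steel: M = 29.0 MN·m per $
  aluminum alloy: M = 13.7 MN·m per $
  stainless steel: M = 4.35 MN·m per $
  brass: M = 2.50 MN·m per $
  copper: M = 1.70 MN·m per $
Low-carbon steel ranks first.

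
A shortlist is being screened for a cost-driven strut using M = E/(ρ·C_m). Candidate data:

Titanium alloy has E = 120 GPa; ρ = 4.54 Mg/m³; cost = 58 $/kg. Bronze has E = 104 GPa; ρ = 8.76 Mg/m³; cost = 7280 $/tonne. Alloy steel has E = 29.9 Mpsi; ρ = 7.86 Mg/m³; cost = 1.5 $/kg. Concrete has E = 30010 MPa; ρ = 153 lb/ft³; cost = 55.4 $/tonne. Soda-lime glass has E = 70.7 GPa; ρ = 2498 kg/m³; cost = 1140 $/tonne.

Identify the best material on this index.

concrete

In SI units:
  titanium alloy: E = 120.0 GPa, ρ = 4540 kg/m³, cost = 58.00 $/kg
  bronze: E = 104.0 GPa, ρ = 8760 kg/m³, cost = 7.280 $/kg
  alloy steel: E = 206.2 GPa, ρ = 7860 kg/m³, cost = 1.500 $/kg
  concrete: E = 30.01 GPa, ρ = 2451 kg/m³, cost = 0.05540 $/kg
  soda-lime glass: E = 70.70 GPa, ρ = 2498 kg/m³, cost = 1.140 $/kg
  concrete: M = 221 MN·m per $
  soda-lime glass: M = 24.8 MN·m per $
  alloy steel: M = 17.5 MN·m per $
  bronze: M = 1.63 MN·m per $
  titanium alloy: M = 0.456 MN·m per $
Highest index: concrete.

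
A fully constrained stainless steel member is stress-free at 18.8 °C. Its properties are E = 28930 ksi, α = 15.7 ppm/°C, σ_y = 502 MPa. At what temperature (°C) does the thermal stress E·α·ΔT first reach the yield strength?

E = 28930 ksi = 199.5 GPa.
E·α·ΔT = 502.0 MPa ⇒ ΔT = 502.0 / (199.5×10³ × 15.7×10⁻⁶) = 160.3 K.
T = 18.8 + 160.3 = 179.1 °C.

179 °C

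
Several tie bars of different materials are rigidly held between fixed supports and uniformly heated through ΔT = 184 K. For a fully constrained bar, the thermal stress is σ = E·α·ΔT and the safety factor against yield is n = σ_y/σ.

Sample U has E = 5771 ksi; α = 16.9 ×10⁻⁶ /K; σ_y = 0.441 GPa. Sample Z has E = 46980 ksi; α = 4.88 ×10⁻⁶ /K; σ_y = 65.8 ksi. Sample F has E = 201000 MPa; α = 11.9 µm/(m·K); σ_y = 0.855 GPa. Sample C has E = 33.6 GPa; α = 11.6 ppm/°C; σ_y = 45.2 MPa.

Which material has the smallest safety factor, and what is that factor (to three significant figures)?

Converting E to GPa, α to ×10⁻⁶/K, σ_y to MPa, then σ and n for each:
  sample U: E = 39.79, α = 16.9, σ_y = 441.0 → σ = 124 MPa, n = 3.56
  sample Z: E = 323.9, α = 4.88, σ_y = 453.7 → σ = 291 MPa, n = 1.56
  sample F: E = 201.0, α = 11.9, σ_y = 855.0 → σ = 440 MPa, n = 1.94
  sample C: E = 33.60, α = 11.6, σ_y = 45.20 → σ = 71.7 MPa, n = 0.630
Smallest n: sample C with n = 0.630.

sample C, n = 0.630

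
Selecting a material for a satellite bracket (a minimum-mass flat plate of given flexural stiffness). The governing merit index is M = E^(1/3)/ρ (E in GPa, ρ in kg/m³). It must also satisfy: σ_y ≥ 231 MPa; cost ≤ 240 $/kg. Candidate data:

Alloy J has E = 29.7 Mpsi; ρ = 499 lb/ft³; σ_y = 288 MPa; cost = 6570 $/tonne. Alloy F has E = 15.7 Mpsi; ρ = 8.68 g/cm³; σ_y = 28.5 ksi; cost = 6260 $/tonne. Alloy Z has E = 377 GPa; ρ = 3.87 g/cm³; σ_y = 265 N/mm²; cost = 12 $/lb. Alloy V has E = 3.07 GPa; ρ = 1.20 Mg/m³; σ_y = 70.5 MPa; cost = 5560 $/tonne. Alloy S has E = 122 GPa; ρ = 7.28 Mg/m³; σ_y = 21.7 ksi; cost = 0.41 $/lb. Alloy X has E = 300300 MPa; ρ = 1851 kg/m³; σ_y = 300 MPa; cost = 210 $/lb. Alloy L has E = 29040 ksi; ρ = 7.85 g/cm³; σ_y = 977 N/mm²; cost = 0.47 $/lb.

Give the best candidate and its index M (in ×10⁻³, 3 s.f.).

alloy Z, M = 1.87×10⁻³

Screen on constraints: σ_y ≥ 231 MPa; cost ≤ 240 $/kg. Survivors: alloy J, alloy Z, alloy L.
In SI units:
  alloy J: E = 204.8 GPa, ρ = 7993 kg/m³
  alloy Z: E = 377.0 GPa, ρ = 3870 kg/m³
  alloy L: E = 200.2 GPa, ρ = 7850 kg/m³
  alloy Z: M = 1.87×10⁻³
  alloy L: M = 0.745×10⁻³
  alloy J: M = 0.737×10⁻³
Alloy Z ranks first.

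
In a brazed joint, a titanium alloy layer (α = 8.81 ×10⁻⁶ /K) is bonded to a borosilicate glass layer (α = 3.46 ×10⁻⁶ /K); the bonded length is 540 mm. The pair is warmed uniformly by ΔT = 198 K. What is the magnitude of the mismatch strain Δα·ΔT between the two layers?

Δα = |8.81 − 3.46|×10⁻⁶/K = 5.35×10⁻⁶/K.
Mismatch strain = Δα·ΔT = 5.35×10⁻⁶ × 198.0 = 1.06×10⁻³.

1.06×10⁻³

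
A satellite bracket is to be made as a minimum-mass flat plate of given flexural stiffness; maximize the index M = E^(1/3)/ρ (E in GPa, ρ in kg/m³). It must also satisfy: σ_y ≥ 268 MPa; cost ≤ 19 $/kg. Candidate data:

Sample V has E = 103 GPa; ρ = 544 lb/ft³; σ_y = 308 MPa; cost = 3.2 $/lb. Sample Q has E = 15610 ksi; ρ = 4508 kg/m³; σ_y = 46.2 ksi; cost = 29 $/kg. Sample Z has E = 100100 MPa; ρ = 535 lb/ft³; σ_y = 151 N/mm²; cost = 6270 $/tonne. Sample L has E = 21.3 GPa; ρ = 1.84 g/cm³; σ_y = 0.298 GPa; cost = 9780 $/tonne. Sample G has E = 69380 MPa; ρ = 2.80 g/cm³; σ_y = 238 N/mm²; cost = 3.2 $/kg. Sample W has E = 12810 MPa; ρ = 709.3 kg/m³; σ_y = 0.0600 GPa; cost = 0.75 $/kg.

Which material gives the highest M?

sample L

Screen on constraints: σ_y ≥ 268 MPa; cost ≤ 19 $/kg. Survivors: sample V, sample L.
Convert each candidate to consistent units, then evaluate M:
  sample V: E = 103.0 GPa, ρ = 8714 kg/m³
  sample L: E = 21.30 GPa, ρ = 1840 kg/m³
  sample L: M = 1.51×10⁻³
  sample V: M = 0.538×10⁻³
Highest index: sample L.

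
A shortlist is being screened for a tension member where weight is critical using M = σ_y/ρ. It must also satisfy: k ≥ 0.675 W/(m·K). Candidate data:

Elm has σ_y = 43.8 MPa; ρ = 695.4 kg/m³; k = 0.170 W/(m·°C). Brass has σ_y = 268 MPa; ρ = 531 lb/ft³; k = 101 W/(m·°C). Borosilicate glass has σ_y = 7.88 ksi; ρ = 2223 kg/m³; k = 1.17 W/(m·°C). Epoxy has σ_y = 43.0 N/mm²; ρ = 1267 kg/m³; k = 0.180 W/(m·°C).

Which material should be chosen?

brass

Screen on constraints: k ≥ 0.675 W/(m·K). Survivors: brass, borosilicate glass.
Putting every candidate on a common basis:
  brass: σ_y = 268.0 MPa, ρ = 8506 kg/m³
  borosilicate glass: σ_y = 54.33 MPa, ρ = 2223 kg/m³
  brass: M = 31.5 kN·m/kg
  borosilicate glass: M = 24.4 kN·m/kg
Brass ranks first.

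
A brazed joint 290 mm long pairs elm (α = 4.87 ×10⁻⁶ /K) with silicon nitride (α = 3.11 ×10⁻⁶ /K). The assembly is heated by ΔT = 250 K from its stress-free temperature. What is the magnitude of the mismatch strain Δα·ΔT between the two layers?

Δα = |4.87 − 3.11|×10⁻⁶/K = 1.76×10⁻⁶/K.
Mismatch strain = Δα·ΔT = 1.76×10⁻⁶ × 250.0 = 4.40×10⁻⁴.

4.40×10⁻⁴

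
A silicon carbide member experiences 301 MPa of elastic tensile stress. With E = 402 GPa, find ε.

ε = σ/E = 301 / 402000 = 7.49×10⁻⁴.

7.49×10⁻⁴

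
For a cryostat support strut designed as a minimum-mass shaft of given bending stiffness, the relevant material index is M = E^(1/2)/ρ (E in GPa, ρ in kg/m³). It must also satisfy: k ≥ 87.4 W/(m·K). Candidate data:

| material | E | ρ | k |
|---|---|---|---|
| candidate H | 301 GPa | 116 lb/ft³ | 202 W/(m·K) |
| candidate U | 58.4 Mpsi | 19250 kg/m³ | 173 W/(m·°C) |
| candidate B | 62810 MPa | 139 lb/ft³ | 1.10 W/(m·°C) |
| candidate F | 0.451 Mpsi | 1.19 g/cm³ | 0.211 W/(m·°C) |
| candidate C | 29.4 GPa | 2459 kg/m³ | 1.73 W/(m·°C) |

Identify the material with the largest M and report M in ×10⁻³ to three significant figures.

Screen on constraints: k ≥ 87.4 W/(m·K). Survivors: candidate H, candidate U.
Putting every candidate on a common basis:
  candidate H: E = 301.0 GPa, ρ = 1858 kg/m³
  candidate U: E = 402.7 GPa, ρ = 19250 kg/m³
  candidate H: M = 9.34×10⁻³
  candidate U: M = 1.04×10⁻³
Candidate H has the largest M.

candidate H, M = 9.34×10⁻³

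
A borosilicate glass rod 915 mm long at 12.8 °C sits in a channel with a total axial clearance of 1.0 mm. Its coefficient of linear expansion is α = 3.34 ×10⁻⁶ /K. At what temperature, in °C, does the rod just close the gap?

α·L₀·ΔT = 1.0 mm ⇒ ΔT = 1.0 / (3.34×10⁻⁶ × 915.0) = 327.2 K.
T = 12.8 + 327.2 = 340.0 °C.

340 °C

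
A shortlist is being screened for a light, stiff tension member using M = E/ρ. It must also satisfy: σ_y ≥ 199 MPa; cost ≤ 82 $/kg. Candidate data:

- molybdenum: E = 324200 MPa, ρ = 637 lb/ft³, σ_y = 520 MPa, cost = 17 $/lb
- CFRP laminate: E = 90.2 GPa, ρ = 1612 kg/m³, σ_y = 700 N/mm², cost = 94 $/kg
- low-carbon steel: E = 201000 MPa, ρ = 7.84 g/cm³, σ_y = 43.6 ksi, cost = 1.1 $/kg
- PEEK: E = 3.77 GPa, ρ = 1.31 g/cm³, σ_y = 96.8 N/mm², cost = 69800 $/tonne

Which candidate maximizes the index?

Screen on constraints: σ_y ≥ 199 MPa; cost ≤ 82 $/kg. Survivors: molybdenum, low-carbon steel.
After converting to SI:
  molybdenum: E = 324.2 GPa, ρ = 10200 kg/m³
  low-carbon steel: E = 201.0 GPa, ρ = 7840 kg/m³
  molybdenum: M = 31.8 MN·m/kg
  low-carbon steel: M = 25.6 MN·m/kg
The maximum is for molybdenum.

molybdenum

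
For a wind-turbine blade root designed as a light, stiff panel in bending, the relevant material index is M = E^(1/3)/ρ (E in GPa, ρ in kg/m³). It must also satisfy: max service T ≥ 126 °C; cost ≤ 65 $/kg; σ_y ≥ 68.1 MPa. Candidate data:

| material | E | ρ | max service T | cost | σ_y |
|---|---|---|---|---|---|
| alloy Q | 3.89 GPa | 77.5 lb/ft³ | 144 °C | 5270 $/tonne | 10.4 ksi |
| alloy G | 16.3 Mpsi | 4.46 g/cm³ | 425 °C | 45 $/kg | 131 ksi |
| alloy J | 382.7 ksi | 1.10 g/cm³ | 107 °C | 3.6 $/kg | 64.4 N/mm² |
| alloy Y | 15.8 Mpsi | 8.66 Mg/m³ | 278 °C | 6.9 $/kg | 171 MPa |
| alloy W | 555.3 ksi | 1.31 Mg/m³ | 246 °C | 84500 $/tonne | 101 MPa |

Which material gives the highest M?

alloy Q

Screen on constraints: max service T ≥ 126 °C; cost ≤ 65 $/kg; σ_y ≥ 68.1 MPa. Survivors: alloy Q, alloy G, alloy Y.
Normalizing units and computing the index:
  alloy Q: E = 3.890 GPa, ρ = 1241 kg/m³
  alloy G: E = 112.4 GPa, ρ = 4460 kg/m³
  alloy Y: E = 108.9 GPa, ρ = 8660 kg/m³
  alloy Q: M = 1.27×10⁻³
  alloy G: M = 1.08×10⁻³
  alloy Y: M = 0.551×10⁻³
Alloy Q has the largest M.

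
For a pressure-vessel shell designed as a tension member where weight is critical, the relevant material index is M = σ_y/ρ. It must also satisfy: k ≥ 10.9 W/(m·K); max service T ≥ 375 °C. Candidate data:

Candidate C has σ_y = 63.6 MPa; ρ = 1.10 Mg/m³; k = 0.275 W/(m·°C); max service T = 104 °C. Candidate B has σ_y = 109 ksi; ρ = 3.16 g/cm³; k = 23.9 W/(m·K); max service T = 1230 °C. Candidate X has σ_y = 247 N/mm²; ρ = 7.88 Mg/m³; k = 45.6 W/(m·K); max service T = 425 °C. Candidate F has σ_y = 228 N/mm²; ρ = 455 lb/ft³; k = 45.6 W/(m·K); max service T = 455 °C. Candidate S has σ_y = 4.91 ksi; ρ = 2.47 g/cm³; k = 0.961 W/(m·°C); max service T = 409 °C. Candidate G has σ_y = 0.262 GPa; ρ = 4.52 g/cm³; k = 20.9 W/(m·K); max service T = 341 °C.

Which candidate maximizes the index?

Screen on constraints: k ≥ 10.9 W/(m·K); max service T ≥ 375 °C. Survivors: candidate B, candidate X, candidate F.
After converting to SI:
  candidate B: σ_y = 751.5 MPa, ρ = 3160 kg/m³
  candidate X: σ_y = 247.0 MPa, ρ = 7880 kg/m³
  candidate F: σ_y = 228.0 MPa, ρ = 7288 kg/m³
  candidate B: M = 238 kN·m/kg
  candidate X: M = 31.3 kN·m/kg
  candidate F: M = 31.3 kN·m/kg
Candidate B ranks first.

candidate B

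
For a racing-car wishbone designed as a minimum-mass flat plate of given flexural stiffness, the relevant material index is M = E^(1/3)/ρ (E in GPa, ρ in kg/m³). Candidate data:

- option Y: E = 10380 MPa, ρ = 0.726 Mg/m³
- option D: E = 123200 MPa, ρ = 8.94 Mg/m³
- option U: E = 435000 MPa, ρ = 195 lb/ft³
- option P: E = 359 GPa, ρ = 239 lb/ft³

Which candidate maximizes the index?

Putting every candidate on a common basis:
  option Y: E = 10.38 GPa, ρ = 726.0 kg/m³
  option D: E = 123.2 GPa, ρ = 8940 kg/m³
  option U: E = 435.0 GPa, ρ = 3124 kg/m³
  option P: E = 359.0 GPa, ρ = 3828 kg/m³
  option Y: M = 3.00×10⁻³
  option U: M = 2.43×10⁻³
  option P: M = 1.86×10⁻³
  option D: M = 0.557×10⁻³
Option Y ranks first.

option Y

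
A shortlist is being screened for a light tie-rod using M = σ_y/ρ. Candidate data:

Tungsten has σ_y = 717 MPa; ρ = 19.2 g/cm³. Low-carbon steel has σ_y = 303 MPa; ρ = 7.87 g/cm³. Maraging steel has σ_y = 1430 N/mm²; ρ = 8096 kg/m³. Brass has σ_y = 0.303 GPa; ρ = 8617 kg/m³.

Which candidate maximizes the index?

maraging steel

Normalizing units and computing the index:
  tungsten: σ_y = 717.0 MPa, ρ = 19200 kg/m³
  low-carbon steel: σ_y = 303.0 MPa, ρ = 7870 kg/m³
  maraging steel: σ_y = 1430 MPa, ρ = 8096 kg/m³
  brass: σ_y = 303.0 MPa, ρ = 8617 kg/m³
  maraging steel: M = 177 kN·m/kg
  low-carbon steel: M = 38.5 kN·m/kg
  tungsten: M = 37.3 kN·m/kg
  brass: M = 35.2 kN·m/kg
Maraging steel ranks first.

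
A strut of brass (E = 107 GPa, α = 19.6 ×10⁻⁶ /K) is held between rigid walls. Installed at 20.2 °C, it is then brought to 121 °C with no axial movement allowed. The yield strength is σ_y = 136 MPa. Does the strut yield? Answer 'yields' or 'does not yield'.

ΔT = 100.8 K. Constrained thermal stress σ = E·α·ΔT = 107.0×10³ MPa × 19.6×10⁻⁶ × 100.8 = 211 MPa (compressive).
Compare to σ_y = 136 MPa: σ ≥ σ_y, so it yields.

yields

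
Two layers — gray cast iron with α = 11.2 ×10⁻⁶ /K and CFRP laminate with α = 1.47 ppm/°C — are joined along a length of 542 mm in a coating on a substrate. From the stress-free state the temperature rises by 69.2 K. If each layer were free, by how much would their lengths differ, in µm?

365 µm

Δα = |11.2 − 1.47|×10⁻⁶/K = 9.73×10⁻⁶/K.
ΔL_mismatch = Δα·L·ΔT = 9.73×10⁻⁶ × 542.0 mm × 69.2 K = 365 µm.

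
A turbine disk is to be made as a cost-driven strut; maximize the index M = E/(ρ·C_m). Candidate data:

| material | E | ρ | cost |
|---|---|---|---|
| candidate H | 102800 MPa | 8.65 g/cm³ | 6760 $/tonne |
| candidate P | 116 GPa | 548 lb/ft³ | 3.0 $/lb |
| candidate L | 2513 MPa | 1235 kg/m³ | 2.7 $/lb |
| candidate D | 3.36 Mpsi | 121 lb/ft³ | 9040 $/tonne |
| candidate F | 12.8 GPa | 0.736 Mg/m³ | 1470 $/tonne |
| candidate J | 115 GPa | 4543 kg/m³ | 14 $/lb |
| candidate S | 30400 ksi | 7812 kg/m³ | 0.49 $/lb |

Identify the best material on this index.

After converting to SI:
  candidate H: E = 102.8 GPa, ρ = 8650 kg/m³, cost = 6.760 $/kg
  candidate P: E = 116.0 GPa, ρ = 8778 kg/m³, cost = 6.614 $/kg
  candidate L: E = 2.513 GPa, ρ = 1235 kg/m³, cost = 5.952 $/kg
  candidate D: E = 23.17 GPa, ρ = 1938 kg/m³, cost = 9.040 $/kg
  candidate F: E = 12.80 GPa, ρ = 736.0 kg/m³, cost = 1.470 $/kg
  candidate J: E = 115.0 GPa, ρ = 4543 kg/m³, cost = 30.86 $/kg
  candidate S: E = 209.6 GPa, ρ = 7812 kg/m³, cost = 1.080 $/kg
  candidate S: M = 24.8 MN·m per $
  candidate F: M = 11.8 MN·m per $
  candidate P: M = 2.00 MN·m per $
  candidate H: M = 1.76 MN·m per $
  candidate D: M = 1.32 MN·m per $
  candidate J: M = 0.820 MN·m per $
  candidate L: M = 0.342 MN·m per $
Highest index: candidate S.

candidate S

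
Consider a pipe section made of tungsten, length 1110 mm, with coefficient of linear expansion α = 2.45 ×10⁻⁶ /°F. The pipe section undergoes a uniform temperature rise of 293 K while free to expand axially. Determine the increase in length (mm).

Convert α: 2.45×10⁻⁶/°F × (9/5) = 4.41×10⁻⁶/K.
ΔL = α·L₀·ΔT = 4.41×10⁻⁶ × 1110 mm × 293.0 K = 1.43 mm.

1.43 mm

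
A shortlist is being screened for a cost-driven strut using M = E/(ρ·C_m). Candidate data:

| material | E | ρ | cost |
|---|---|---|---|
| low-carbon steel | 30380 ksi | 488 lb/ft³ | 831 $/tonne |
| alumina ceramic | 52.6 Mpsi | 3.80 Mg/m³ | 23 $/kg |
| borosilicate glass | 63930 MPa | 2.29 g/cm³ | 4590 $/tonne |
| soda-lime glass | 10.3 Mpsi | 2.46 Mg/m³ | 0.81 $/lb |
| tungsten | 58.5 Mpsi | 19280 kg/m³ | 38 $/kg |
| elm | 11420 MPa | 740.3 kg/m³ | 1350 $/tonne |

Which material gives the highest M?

low-carbon steel

Convert each candidate to consistent units, then evaluate M:
  low-carbon steel: E = 209.5 GPa, ρ = 7817 kg/m³, cost = 0.8310 $/kg
  alumina ceramic: E = 362.7 GPa, ρ = 3800 kg/m³, cost = 23.00 $/kg
  borosilicate glass: E = 63.93 GPa, ρ = 2290 kg/m³, cost = 4.590 $/kg
  soda-lime glass: E = 71.02 GPa, ρ = 2460 kg/m³, cost = 1.786 $/kg
  tungsten: E = 403.3 GPa, ρ = 19280 kg/m³, cost = 38.00 $/kg
  elm: E = 11.42 GPa, ρ = 740.3 kg/m³, cost = 1.350 $/kg
  low-carbon steel: M = 32.2 MN·m per $
  soda-lime glass: M = 16.2 MN·m per $
  elm: M = 11.4 MN·m per $
  borosilicate glass: M = 6.08 MN·m per $
  alumina ceramic: M = 4.15 MN·m per $
  tungsten: M = 0.551 MN·m per $
Highest index: low-carbon steel.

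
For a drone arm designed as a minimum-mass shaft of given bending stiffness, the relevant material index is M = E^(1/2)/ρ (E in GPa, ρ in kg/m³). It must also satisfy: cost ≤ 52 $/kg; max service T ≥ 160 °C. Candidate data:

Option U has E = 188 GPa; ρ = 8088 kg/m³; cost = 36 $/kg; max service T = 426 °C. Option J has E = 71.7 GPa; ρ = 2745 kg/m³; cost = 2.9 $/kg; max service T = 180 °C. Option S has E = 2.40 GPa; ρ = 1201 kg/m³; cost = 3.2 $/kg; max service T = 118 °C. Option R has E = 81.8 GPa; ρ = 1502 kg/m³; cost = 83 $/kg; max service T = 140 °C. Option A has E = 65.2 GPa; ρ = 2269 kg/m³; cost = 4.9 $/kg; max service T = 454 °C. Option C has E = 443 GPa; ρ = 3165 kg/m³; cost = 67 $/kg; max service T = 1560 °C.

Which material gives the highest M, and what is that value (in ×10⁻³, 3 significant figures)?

option A, M = 3.56×10⁻³

Screen on constraints: cost ≤ 52 $/kg; max service T ≥ 160 °C. Survivors: option U, option J, option A.
Evaluate M for each candidate:
  option A: M = 3.56×10⁻³
  option J: M = 3.08×10⁻³
  option U: M = 1.70×10⁻³
The maximum is for option A.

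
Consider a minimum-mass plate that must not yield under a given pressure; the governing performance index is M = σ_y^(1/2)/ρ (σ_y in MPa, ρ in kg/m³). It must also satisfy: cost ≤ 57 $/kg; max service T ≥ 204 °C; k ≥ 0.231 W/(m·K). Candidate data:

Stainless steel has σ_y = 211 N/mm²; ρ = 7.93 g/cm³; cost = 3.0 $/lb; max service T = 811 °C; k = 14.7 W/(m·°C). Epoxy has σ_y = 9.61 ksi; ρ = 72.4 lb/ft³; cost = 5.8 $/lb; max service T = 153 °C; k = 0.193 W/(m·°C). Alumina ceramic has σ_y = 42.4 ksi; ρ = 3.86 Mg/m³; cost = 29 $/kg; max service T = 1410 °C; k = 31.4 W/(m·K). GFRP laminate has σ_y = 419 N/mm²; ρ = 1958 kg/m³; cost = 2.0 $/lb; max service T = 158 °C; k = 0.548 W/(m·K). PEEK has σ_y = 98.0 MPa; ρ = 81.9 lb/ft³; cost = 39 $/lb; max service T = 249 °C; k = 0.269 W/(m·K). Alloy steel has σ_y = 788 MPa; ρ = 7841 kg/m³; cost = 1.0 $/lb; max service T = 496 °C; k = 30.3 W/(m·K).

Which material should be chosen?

alumina ceramic

Screen on constraints: cost ≤ 57 $/kg; max service T ≥ 204 °C; k ≥ 0.231 W/(m·K). Survivors: stainless steel, alumina ceramic, alloy steel.
Normalizing units and computing the index:
  stainless steel: σ_y = 211.0 MPa, ρ = 7930 kg/m³
  alumina ceramic: σ_y = 292.3 MPa, ρ = 3860 kg/m³
  alloy steel: σ_y = 788.0 MPa, ρ = 7841 kg/m³
  alumina ceramic: M = 4.43×10⁻³
  alloy steel: M = 3.58×10⁻³
  stainless steel: M = 1.83×10⁻³
Highest index: alumina ceramic.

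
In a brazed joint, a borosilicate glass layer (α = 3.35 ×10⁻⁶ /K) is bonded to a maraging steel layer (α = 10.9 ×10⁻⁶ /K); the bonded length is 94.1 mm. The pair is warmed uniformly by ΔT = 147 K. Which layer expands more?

α(borosilicate glass) = 3.35×10⁻⁶/K vs α(maraging steel) = 10.9×10⁻⁶/K.
Higher α expands more for the same ΔT: maraging steel.

maraging steel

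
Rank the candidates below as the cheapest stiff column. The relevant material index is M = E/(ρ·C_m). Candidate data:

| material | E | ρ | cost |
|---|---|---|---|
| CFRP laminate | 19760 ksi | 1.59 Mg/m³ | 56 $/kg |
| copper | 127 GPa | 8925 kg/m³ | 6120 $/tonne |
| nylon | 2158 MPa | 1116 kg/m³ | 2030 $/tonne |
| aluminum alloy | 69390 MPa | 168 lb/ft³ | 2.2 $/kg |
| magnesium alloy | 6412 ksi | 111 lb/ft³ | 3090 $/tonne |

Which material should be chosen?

aluminum alloy

Convert each candidate to consistent units, then evaluate M:
  CFRP laminate: E = 136.2 GPa, ρ = 1590 kg/m³, cost = 56.00 $/kg
  copper: E = 127.0 GPa, ρ = 8925 kg/m³, cost = 6.120 $/kg
  nylon: E = 2.158 GPa, ρ = 1116 kg/m³, cost = 2.030 $/kg
  aluminum alloy: E = 69.39 GPa, ρ = 2691 kg/m³, cost = 2.200 $/kg
  magnesium alloy: E = 44.21 GPa, ρ = 1778 kg/m³, cost = 3.090 $/kg
  aluminum alloy: M = 11.7 MN·m per $
  magnesium alloy: M = 8.05 MN·m per $
  copper: M = 2.33 MN·m per $
  CFRP laminate: M = 1.53 MN·m per $
  nylon: M = 0.953 MN·m per $
Highest index: aluminum alloy.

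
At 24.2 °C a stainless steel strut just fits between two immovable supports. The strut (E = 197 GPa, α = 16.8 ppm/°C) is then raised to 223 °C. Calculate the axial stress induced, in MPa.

ΔT = 198.8 K. Constrained thermal stress σ = E·α·ΔT = 197.0×10³ MPa × 16.8×10⁻⁶ × 198.8 = 658 MPa (compressive).

658 MPa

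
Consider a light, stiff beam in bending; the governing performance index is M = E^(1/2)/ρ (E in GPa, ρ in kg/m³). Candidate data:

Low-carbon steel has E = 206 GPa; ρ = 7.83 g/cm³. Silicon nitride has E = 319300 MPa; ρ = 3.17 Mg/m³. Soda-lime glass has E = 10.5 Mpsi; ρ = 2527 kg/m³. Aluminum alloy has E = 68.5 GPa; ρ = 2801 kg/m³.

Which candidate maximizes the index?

silicon nitride

Putting every candidate on a common basis:
  low-carbon steel: E = 206.0 GPa, ρ = 7830 kg/m³
  silicon nitride: E = 319.3 GPa, ρ = 3170 kg/m³
  soda-lime glass: E = 72.39 GPa, ρ = 2527 kg/m³
  aluminum alloy: E = 68.50 GPa, ρ = 2801 kg/m³
  silicon nitride: M = 5.64×10⁻³
  soda-lime glass: M = 3.37×10⁻³
  aluminum alloy: M = 2.95×10⁻³
  low-carbon steel: M = 1.83×10⁻³
Highest index: silicon nitride.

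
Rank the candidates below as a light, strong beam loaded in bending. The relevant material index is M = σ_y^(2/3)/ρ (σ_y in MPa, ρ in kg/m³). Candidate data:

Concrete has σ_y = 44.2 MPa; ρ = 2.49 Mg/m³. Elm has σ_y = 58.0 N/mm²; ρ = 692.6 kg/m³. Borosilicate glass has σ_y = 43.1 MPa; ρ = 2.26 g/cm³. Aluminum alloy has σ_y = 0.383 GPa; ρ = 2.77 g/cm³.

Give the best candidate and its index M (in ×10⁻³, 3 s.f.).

Putting every candidate on a common basis:
  concrete: σ_y = 44.20 MPa, ρ = 2490 kg/m³
  elm: σ_y = 58.00 MPa, ρ = 692.6 kg/m³
  borosilicate glass: σ_y = 43.10 MPa, ρ = 2260 kg/m³
  aluminum alloy: σ_y = 383.0 MPa, ρ = 2770 kg/m³
  elm: M = 21.6×10⁻³
  aluminum alloy: M = 19.0×10⁻³
  borosilicate glass: M = 5.44×10⁻³
  concrete: M = 5.02×10⁻³
Elm has the largest M.

elm, M = 21.6×10⁻³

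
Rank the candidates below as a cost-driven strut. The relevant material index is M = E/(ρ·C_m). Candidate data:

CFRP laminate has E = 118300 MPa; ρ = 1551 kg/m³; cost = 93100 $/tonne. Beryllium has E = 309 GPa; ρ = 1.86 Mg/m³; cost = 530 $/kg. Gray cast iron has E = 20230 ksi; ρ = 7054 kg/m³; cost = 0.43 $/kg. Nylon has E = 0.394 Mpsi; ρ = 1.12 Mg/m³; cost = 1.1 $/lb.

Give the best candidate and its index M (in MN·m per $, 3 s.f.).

Convert each candidate to consistent units, then evaluate M:
  CFRP laminate: E = 118.3 GPa, ρ = 1551 kg/m³, cost = 93.10 $/kg
  beryllium: E = 309.0 GPa, ρ = 1860 kg/m³, cost = 530.0 $/kg
  gray cast iron: E = 139.5 GPa, ρ = 7054 kg/m³, cost = 0.4300 $/kg
  nylon: E = 2.717 GPa, ρ = 1120 kg/m³, cost = 2.425 $/kg
  gray cast iron: M = 46.0 MN·m per $
  nylon: M = 1.00 MN·m per $
  CFRP laminate: M = 0.819 MN·m per $
  beryllium: M = 0.313 MN·m per $
Gray cast iron ranks first.

gray cast iron, M = 46.0 MN·m per $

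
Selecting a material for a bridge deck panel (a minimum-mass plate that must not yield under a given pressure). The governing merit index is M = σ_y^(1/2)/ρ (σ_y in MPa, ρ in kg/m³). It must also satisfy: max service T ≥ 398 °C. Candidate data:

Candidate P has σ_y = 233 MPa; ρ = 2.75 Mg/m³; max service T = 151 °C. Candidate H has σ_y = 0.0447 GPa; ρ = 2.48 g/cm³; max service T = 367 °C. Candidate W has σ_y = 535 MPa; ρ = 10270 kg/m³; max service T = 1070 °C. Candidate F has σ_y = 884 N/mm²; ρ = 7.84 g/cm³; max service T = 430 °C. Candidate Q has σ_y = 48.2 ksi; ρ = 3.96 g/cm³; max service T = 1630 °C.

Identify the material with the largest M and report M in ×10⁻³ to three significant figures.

candidate Q, M = 4.60×10⁻³

Screen on constraints: max service T ≥ 398 °C. Survivors: candidate W, candidate F, candidate Q.
Normalizing units and computing the index:
  candidate W: σ_y = 535.0 MPa, ρ = 10270 kg/m³
  candidate F: σ_y = 884.0 MPa, ρ = 7840 kg/m³
  candidate Q: σ_y = 332.3 MPa, ρ = 3960 kg/m³
  candidate Q: M = 4.60×10⁻³
  candidate F: M = 3.79×10⁻³
  candidate W: M = 2.25×10⁻³
Candidate Q ranks first.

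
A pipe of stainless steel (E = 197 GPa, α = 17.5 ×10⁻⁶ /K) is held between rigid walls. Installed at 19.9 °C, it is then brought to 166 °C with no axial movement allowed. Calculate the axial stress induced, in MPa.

504 MPa

ΔT = 146.1 K. Constrained thermal stress σ = E·α·ΔT = 197.0×10³ MPa × 17.5×10⁻⁶ × 146.1 = 504 MPa (compressive).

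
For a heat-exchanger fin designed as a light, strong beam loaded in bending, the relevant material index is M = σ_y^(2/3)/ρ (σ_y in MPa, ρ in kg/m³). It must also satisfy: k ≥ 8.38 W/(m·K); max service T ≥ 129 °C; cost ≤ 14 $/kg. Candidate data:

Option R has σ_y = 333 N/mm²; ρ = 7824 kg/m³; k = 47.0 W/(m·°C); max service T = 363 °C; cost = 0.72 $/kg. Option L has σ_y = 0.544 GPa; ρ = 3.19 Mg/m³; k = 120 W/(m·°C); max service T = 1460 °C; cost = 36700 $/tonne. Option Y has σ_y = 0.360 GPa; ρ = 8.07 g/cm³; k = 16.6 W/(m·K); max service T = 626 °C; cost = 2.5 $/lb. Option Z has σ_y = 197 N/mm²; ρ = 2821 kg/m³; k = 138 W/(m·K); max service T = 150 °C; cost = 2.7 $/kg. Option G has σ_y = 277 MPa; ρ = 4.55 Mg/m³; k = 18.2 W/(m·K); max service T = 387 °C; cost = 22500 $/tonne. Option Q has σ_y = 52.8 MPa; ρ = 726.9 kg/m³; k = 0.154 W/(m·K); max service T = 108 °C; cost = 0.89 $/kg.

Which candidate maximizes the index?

Screen on constraints: k ≥ 8.38 W/(m·K); max service T ≥ 129 °C; cost ≤ 14 $/kg. Survivors: option R, option Y, option Z.
Putting every candidate on a common basis:
  option R: σ_y = 333.0 MPa, ρ = 7824 kg/m³
  option Y: σ_y = 360.0 MPa, ρ = 8070 kg/m³
  option Z: σ_y = 197.0 MPa, ρ = 2821 kg/m³
  option Z: M = 12.0×10⁻³
  option Y: M = 6.27×10⁻³
  option R: M = 6.14×10⁻³
Option Z has the largest M.

option Z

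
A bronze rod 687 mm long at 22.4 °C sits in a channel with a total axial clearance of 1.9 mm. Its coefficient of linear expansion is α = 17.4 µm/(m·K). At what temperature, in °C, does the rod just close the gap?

α·L₀·ΔT = 1.9 mm ⇒ ΔT = 1.9 / (17.4×10⁻⁶ × 687.0) = 158.9 K.
T = 22.4 + 158.9 = 181.3 °C.

181 °C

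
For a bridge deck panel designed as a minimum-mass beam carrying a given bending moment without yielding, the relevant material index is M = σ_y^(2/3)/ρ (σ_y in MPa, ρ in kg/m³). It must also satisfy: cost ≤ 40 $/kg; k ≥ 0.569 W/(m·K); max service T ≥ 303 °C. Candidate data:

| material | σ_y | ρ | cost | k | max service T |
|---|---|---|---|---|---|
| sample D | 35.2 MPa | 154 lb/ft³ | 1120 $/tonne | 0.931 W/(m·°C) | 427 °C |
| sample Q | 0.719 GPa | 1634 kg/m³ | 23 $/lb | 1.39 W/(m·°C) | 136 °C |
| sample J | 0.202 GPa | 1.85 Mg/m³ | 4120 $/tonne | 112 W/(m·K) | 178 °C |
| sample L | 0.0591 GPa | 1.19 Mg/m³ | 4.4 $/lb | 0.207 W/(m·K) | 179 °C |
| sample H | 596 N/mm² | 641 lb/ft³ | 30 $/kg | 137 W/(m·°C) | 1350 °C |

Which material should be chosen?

Screen on constraints: cost ≤ 40 $/kg; k ≥ 0.569 W/(m·K); max service T ≥ 303 °C. Survivors: sample D, sample H.
Normalizing units and computing the index:
  sample D: σ_y = 35.20 MPa, ρ = 2467 kg/m³
  sample H: σ_y = 596.0 MPa, ρ = 10270 kg/m³
  sample H: M = 6.90×10⁻³
  sample D: M = 4.35×10⁻³
Highest index: sample H.

sample H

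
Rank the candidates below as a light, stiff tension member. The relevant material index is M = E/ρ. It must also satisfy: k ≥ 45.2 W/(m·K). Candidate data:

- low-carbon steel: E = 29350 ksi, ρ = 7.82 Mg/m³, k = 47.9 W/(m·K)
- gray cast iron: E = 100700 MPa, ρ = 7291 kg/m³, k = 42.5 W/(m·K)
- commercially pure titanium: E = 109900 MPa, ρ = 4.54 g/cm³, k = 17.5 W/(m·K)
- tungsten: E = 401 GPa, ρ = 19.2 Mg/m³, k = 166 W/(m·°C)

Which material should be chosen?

Screen on constraints: k ≥ 45.2 W/(m·K). Survivors: low-carbon steel, tungsten.
Normalizing units and computing the index:
  low-carbon steel: E = 202.4 GPa, ρ = 7820 kg/m³
  tungsten: E = 401.0 GPa, ρ = 19200 kg/m³
  low-carbon steel: M = 25.9 MN·m/kg
  tungsten: M = 20.9 MN·m/kg
Low-carbon steel ranks first.

low-carbon steel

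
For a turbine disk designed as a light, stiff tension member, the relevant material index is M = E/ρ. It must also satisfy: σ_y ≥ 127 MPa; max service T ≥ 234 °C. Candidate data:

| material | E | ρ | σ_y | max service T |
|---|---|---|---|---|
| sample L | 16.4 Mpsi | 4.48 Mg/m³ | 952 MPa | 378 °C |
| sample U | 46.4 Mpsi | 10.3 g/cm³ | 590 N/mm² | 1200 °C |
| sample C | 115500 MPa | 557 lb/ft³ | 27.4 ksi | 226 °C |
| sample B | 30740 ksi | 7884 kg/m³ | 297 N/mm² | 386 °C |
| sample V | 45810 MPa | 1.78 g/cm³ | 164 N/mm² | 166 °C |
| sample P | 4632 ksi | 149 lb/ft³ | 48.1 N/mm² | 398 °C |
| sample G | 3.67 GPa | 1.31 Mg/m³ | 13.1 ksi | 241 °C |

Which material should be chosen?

sample U

Screen on constraints: σ_y ≥ 127 MPa; max service T ≥ 234 °C. Survivors: sample L, sample U, sample B.
Putting every candidate on a common basis:
  sample L: E = 113.1 GPa, ρ = 4480 kg/m³
  sample U: E = 319.9 GPa, ρ = 10300 kg/m³
  sample B: E = 211.9 GPa, ρ = 7884 kg/m³
  sample U: M = 31.1 MN·m/kg
  sample B: M = 26.9 MN·m/kg
  sample L: M = 25.2 MN·m/kg
Sample U ranks first.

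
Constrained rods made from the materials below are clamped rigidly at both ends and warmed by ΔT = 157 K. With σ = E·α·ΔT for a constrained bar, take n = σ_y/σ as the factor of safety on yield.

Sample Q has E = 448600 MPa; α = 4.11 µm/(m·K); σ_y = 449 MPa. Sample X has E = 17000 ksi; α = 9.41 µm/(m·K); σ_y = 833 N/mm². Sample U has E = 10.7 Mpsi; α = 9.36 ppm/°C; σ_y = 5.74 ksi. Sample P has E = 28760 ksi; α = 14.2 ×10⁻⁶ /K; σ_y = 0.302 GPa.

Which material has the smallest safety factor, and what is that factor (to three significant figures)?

With everything in SI (GPa, ×10⁻⁶/K, MPa):
  sample Q: E = 448.6, α = 4.11, σ_y = 449.0 → σ = 289 MPa, n = 1.55
  sample X: E = 117.2, α = 9.41, σ_y = 833.0 → σ = 173 MPa, n = 4.81
  sample U: E = 73.77, α = 9.36, σ_y = 39.58 → σ = 108 MPa, n = 0.365
  sample P: E = 198.3, α = 14.2, σ_y = 302.0 → σ = 442 MPa, n = 0.683
Smallest n: sample U with n = 0.365.

sample U, n = 0.365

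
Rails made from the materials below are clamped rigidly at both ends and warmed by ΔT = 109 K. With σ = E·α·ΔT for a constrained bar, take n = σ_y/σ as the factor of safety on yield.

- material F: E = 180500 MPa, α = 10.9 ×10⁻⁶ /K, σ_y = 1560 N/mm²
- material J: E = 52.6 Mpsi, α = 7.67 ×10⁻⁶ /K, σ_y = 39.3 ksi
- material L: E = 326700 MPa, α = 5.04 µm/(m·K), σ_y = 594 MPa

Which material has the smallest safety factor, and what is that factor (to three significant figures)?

With everything in SI (GPa, ×10⁻⁶/K, MPa):
  material F: E = 180.5, α = 10.9, σ_y = 1560 → σ = 214 MPa, n = 7.27
  material J: E = 362.7, α = 7.67, σ_y = 271.0 → σ = 303 MPa, n = 0.894
  material L: E = 326.7, α = 5.04, σ_y = 594.0 → σ = 179 MPa, n = 3.31
Smallest n: material J with n = 0.894.

material J, n = 0.894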